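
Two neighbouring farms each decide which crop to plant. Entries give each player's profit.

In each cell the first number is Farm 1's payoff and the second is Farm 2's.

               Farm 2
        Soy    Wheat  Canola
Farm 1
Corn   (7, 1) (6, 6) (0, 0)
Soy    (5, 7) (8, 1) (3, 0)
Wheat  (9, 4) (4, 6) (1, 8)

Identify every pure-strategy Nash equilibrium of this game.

Farm 1 against Soy: payoffs 7, 5, 9 → best response Wheat.
Farm 1 against Wheat: payoffs 6, 8, 4 → best response Soy.
Farm 1 against Canola: payoffs 0, 3, 1 → best response Soy.
Farm 2 against Corn: payoffs 1, 6, 0 → best response Wheat.
Farm 2 against Soy: payoffs 7, 1, 0 → best response Soy.
Farm 2 against Wheat: payoffs 4, 6, 8 → best response Canola.
No profile is a mutual best response for all players.

There is no pure-strategy Nash equilibrium.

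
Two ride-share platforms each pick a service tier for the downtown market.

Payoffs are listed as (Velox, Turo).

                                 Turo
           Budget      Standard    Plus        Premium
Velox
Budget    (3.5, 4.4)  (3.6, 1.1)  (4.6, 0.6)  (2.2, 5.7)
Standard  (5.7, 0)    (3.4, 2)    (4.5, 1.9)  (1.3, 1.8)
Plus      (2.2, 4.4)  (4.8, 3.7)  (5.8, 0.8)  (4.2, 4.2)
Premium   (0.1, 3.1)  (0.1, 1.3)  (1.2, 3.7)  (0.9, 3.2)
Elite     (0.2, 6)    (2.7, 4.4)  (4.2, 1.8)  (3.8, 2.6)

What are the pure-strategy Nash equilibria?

There is no pure-strategy Nash equilibrium.

For each strategy profile, look for a profitable unilateral deviation.
(Budget, Budget): Velox can switch to Standard (3.5 → 5.7). Not NE.
(Budget, Standard): Velox can switch to Plus (3.6 → 4.8). Not NE.
(Budget, Plus): Velox can switch to Plus (4.6 → 5.8). Not NE.
(Budget, Premium): Velox can switch to Plus (2.2 → 4.2). Not NE.
(Standard, Budget): Turo can switch to Standard (0 → 2). Not NE.
(Standard, Standard): Velox can switch to Budget (3.4 → 3.6). Not NE.
(Standard, Plus): Velox can switch to Budget (4.5 → 4.6). Not NE.
(Standard, Premium): Velox can switch to Budget (1.3 → 2.2). Not NE.
(Plus, Budget): Velox can switch to Budget (2.2 → 3.5). Not NE.
(Plus, Standard): Turo can switch to Budget (3.7 → 4.4). Not NE.
(The remaining 10 profiles each have a profitable deviation by the same check.)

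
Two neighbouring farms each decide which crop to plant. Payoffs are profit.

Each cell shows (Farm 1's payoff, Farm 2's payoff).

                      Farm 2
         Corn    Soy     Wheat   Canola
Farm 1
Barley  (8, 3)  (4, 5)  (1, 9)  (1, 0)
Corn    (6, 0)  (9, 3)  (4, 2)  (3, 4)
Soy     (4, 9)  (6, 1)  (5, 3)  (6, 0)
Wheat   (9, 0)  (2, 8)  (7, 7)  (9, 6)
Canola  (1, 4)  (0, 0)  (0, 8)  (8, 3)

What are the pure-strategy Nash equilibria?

(Barley, Corn): Farm 1 can switch to Wheat (8 → 9). Not NE.
(Barley, Soy): Farm 1 can switch to Corn (4 → 9). Not NE.
(Barley, Wheat): Farm 1 can switch to Corn (1 → 4). Not NE.
(Barley, Canola): Farm 1 can switch to Corn (1 → 3). Not NE.
(Corn, Corn): Farm 1 can switch to Barley (6 → 8). Not NE.
(Corn, Soy): Farm 2 can switch to Canola (3 → 4). Not NE.
(Corn, Wheat): Farm 1 can switch to Soy (4 → 5). Not NE.
(Corn, Canola): Farm 1 can switch to Soy (3 → 6). Not NE.
(Soy, Corn): Farm 1 can switch to Barley (4 → 8). Not NE.
(Soy, Soy): Farm 1 can switch to Corn (6 → 9). Not NE.
(Soy, Wheat): Farm 1 can switch to Wheat (5 → 7). Not NE.
(Soy, Canola): Farm 1 can switch to Wheat (6 → 9). Not NE.
(The remaining 8 profiles each have a profitable deviation by the same check.)

none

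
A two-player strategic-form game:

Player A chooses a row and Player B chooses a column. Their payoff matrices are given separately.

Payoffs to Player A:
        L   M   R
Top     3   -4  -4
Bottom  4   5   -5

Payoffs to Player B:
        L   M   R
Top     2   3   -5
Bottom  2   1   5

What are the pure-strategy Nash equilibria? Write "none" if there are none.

For each player, find the best response to each opponent profile; mutual best responses are the pure NE.
Player A against L: payoffs 3, 4 → best response Bottom.
Player A against M: payoffs -4, 5 → best response Bottom.
Player A against R: payoffs -4, -5 → best response Top.
Player B against Top: payoffs 2, 3, -5 → best response M.
Player B against Bottom: payoffs 2, 1, 5 → best response R.
No profile is a mutual best response for all players.

none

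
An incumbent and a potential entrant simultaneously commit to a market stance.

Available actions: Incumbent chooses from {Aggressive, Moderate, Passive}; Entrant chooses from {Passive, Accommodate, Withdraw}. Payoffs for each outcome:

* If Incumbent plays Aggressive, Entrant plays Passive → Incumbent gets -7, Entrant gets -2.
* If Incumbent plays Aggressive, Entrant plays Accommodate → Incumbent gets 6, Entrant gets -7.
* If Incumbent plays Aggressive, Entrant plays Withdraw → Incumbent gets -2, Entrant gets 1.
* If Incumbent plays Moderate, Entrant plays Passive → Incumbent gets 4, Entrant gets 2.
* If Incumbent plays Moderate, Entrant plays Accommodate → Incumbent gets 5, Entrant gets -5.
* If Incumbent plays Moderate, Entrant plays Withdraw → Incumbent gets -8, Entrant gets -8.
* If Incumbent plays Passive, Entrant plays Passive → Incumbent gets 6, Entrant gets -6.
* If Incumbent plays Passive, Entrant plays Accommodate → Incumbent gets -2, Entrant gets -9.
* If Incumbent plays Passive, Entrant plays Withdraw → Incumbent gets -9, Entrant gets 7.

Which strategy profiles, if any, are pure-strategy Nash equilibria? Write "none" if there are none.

(Aggressive, Passive): Incumbent can switch to Moderate (-7 → 4). Not NE.
(Aggressive, Accommodate): Entrant can switch to Passive (-7 → -2). Not NE.
(Aggressive, Withdraw): Incumbent gets -2, best alternative -8; Entrant gets 1, best alternative -2. No profitable deviation — NE.
(Moderate, Passive): Incumbent can switch to Passive (4 → 6). Not NE.
(Moderate, Accommodate): Incumbent can switch to Aggressive (5 → 6). Not NE.
(Moderate, Withdraw): Incumbent can switch to Aggressive (-8 → -2). Not NE.
(Passive, Passive): Entrant can switch to Withdraw (-6 → 7). Not NE.
(Passive, Accommodate): Incumbent can switch to Aggressive (-2 → 6). Not NE.
(Passive, Withdraw): Incumbent can switch to Aggressive (-9 → -2). Not NE.

(Aggressive, Withdraw)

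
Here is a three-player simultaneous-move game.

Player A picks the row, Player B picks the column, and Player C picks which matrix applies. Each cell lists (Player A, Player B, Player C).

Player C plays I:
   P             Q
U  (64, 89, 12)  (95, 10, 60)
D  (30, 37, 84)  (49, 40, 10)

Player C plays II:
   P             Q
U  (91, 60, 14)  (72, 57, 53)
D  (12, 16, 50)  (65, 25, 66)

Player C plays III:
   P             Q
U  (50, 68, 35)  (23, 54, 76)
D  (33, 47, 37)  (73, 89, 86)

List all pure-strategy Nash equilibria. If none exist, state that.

Pure-strategy Nash equilibria: (U, P, III) and (D, Q, III)

(U, P, I): Player C can switch to II (12 → 14). Not NE.
(U, P, II): Player C can switch to III (14 → 35). Not NE.
(U, P, III): Player A gets 50, best alternative 33; Player B gets 68, best alternative 54; Player C gets 35, best alternative 14. No profitable deviation — NE.
(U, Q, I): Player B can switch to P (10 → 89). Not NE.
(U, Q, II): Player B can switch to P (57 → 60). Not NE.
(U, Q, III): Player A can switch to D (23 → 73). Not NE.
(D, P, I): Player A can switch to U (30 → 64). Not NE.
(D, P, II): Player A can switch to U (12 → 91). Not NE.
(D, P, III): Player A can switch to U (33 → 50). Not NE.
(D, Q, III): Player A gets 73, best alternative 23; Player B gets 89, best alternative 47; Player C gets 86, best alternative 66. No profitable deviation — NE.
(The remaining 2 profiles each have a profitable deviation by the same check.)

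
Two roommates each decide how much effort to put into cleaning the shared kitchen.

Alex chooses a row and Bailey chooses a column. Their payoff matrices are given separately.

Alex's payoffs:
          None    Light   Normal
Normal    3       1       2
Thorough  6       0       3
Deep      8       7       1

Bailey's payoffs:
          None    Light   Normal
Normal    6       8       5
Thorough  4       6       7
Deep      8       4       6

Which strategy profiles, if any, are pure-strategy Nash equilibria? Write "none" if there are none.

(Thorough, Normal) and (Deep, None)

Mark each player's best response to every combination of opponents' strategies; a profile where every player is best-responding is a pure Nash equilibrium.
Alex against None: payoffs 3, 6, 8 → best response Deep.
Alex against Light: payoffs 1, 0, 7 → best response Deep.
Alex against Normal: payoffs 2, 3, 1 → best response Thorough.
Bailey against Normal: payoffs 6, 8, 5 → best response Light.
Bailey against Thorough: payoffs 4, 6, 7 → best response Normal.
Bailey against Deep: payoffs 8, 4, 6 → best response None.
Mutual best responses: (Thorough, Normal); (Deep, None).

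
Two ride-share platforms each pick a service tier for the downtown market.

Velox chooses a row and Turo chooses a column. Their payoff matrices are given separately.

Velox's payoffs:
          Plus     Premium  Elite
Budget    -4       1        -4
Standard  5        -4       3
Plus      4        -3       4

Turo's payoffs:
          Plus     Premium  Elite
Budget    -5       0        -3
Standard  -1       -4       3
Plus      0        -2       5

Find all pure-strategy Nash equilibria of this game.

Mark each player's best response to every combination of opponents' strategies; a profile where every player is best-responding is a pure Nash equilibrium.
Velox against Plus: payoffs -4, 5, 4 → best response Standard.
Velox against Premium: payoffs 1, -4, -3 → best response Budget.
Velox against Elite: payoffs -4, 3, 4 → best response Plus.
Turo against Budget: payoffs -5, 0, -3 → best response Premium.
Turo against Standard: payoffs -1, -4, 3 → best response Elite.
Turo against Plus: payoffs 0, -2, 5 → best response Elite.
Mutual best responses: (Budget, Premium); (Plus, Elite).

(Budget, Premium), (Plus, Elite)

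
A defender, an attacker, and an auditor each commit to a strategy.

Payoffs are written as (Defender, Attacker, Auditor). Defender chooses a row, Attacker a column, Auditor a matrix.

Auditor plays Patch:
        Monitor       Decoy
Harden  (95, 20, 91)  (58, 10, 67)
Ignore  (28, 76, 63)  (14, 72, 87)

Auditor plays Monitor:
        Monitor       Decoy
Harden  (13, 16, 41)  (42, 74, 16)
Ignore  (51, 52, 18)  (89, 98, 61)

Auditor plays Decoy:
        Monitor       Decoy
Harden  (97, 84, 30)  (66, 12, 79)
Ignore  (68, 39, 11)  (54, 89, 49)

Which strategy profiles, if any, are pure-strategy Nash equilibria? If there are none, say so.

Mark each player's best response to every combination of opponents' strategies; a profile where every player is best-responding is a pure Nash equilibrium.
Defender against (Monitor, Patch): payoffs 95, 28 → best response Harden.
Defender against (Monitor, Monitor): payoffs 13, 51 → best response Ignore.
Defender against (Monitor, Decoy): payoffs 97, 68 → best response Harden.
Defender against (Decoy, Patch): payoffs 58, 14 → best response Harden.
Defender against (Decoy, Monitor): payoffs 42, 89 → best response Ignore.
Defender against (Decoy, Decoy): payoffs 66, 54 → best response Harden.
Attacker against (Harden, Patch): payoffs 20, 10 → best response Monitor.
Attacker against (Harden, Monitor): payoffs 16, 74 → best response Decoy.
Attacker against (Harden, Decoy): payoffs 84, 12 → best response Monitor.
Attacker against (Ignore, Patch): payoffs 76, 72 → best response Monitor.
Attacker against (Ignore, Monitor): payoffs 52, 98 → best response Decoy.
Attacker against (Ignore, Decoy): payoffs 39, 89 → best response Decoy.
Auditor against (Harden, Monitor): payoffs 91, 41, 30 → best response Patch.
Auditor against (Harden, Decoy): payoffs 67, 16, 79 → best response Decoy.
Auditor against (Ignore, Monitor): payoffs 63, 18, 11 → best response Patch.
Auditor against (Ignore, Decoy): payoffs 87, 61, 49 → best response Patch.
Mutual best responses: (Harden, Monitor, Patch).

Pure NE: (Harden, Monitor, Patch)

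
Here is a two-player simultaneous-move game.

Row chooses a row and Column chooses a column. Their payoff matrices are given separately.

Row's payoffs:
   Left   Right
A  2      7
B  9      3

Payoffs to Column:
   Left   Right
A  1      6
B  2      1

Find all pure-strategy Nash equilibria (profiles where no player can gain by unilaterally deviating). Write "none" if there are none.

Pure-strategy Nash equilibria: (A, Right) and (B, Left)

For each player, find the best response to each opponent profile; mutual best responses are the pure NE.
Row against Left: payoffs 2, 9 → best response B.
Row against Right: payoffs 7, 3 → best response A.
Column against A: payoffs 1, 6 → best response Right.
Column against B: payoffs 2, 1 → best response Left.
Mutual best responses: (A, Right); (B, Left).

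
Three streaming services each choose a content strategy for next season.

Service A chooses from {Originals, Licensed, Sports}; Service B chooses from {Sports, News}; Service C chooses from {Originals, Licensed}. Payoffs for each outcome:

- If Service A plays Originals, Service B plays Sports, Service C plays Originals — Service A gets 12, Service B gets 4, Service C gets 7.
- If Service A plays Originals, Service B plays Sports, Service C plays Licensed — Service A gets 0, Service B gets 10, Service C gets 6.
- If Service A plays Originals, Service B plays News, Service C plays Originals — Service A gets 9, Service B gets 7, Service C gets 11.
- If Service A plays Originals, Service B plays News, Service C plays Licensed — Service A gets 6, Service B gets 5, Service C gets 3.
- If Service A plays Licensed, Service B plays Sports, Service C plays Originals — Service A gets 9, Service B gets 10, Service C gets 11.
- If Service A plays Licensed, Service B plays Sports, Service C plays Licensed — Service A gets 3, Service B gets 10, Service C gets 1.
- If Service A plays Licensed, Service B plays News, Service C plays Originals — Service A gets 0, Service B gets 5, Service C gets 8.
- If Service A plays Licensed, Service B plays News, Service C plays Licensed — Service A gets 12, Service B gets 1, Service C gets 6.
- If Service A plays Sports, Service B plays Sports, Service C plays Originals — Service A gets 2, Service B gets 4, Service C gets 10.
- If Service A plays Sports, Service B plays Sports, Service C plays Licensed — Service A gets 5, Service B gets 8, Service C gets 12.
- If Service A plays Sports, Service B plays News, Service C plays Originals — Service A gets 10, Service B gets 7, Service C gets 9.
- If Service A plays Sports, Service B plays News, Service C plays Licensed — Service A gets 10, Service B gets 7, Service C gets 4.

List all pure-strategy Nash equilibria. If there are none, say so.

(Sports, Sports, Licensed); (Sports, News, Originals)

Service A against (Sports, Originals): payoffs 12, 9, 2 → best response Originals.
Service A against (Sports, Licensed): payoffs 0, 3, 5 → best response Sports.
Service A against (News, Originals): payoffs 9, 0, 10 → best response Sports.
Service A against (News, Licensed): payoffs 6, 12, 10 → best response Licensed.
Service B against (Originals, Originals): payoffs 4, 7 → best response News.
Service B against (Originals, Licensed): payoffs 10, 5 → best response Sports.
Service B against (Licensed, Originals): payoffs 10, 5 → best response Sports.
Service B against (Licensed, Licensed): payoffs 10, 1 → best response Sports.
Service B against (Sports, Originals): payoffs 4, 7 → best response News.
Service B against (Sports, Licensed): payoffs 8, 7 → best response Sports.
Service C against (Originals, Sports): payoffs 7, 6 → best response Originals.
Service C against (Originals, News): payoffs 11, 3 → best response Originals.
Service C against (Licensed, Sports): payoffs 11, 1 → best response Originals.
Service C against (Licensed, News): payoffs 8, 6 → best response Originals.
Service C against (Sports, Sports): payoffs 10, 12 → best response Licensed.
Service C against (Sports, News): payoffs 9, 4 → best response Originals.
Mutual best responses: (Sports, Sports, Licensed); (Sports, News, Originals).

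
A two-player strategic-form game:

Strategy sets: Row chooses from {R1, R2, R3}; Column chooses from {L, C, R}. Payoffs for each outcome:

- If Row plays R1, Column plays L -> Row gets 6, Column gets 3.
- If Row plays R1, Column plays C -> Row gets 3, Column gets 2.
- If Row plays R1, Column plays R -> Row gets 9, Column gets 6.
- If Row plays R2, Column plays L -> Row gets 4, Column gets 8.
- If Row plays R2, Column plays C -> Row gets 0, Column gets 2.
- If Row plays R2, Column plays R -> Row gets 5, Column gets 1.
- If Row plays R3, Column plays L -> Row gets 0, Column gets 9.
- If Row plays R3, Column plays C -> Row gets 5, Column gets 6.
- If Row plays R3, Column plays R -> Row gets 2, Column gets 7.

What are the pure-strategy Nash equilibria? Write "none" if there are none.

(R1, R)

For each player, find the best response to each opponent profile; mutual best responses are the pure NE.
Row against L: payoffs 6, 4, 0 → best response R1.
Row against C: payoffs 3, 0, 5 → best response R3.
Row against R: payoffs 9, 5, 2 → best response R1.
Column against R1: payoffs 3, 2, 6 → best response R.
Column against R2: payoffs 8, 2, 1 → best response L.
Column against R3: payoffs 9, 6, 7 → best response L.
Mutual best responses: (R1, R).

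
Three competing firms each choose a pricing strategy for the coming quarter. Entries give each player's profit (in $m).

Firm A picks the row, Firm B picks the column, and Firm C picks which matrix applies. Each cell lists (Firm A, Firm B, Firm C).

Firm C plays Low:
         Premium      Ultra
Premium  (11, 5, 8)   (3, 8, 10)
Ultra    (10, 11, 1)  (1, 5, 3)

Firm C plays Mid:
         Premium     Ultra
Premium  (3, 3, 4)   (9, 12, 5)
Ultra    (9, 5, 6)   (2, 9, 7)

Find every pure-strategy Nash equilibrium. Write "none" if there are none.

(Premium, Premium, Low): Firm B can switch to Ultra (5 → 8). Not NE.
(Premium, Premium, Mid): Firm A can switch to Ultra (3 → 9). Not NE.
(Premium, Ultra, Low): Firm A gets 3, best alternative 1; Firm B gets 8, best alternative 5; Firm C gets 10, best alternative 5. No profitable deviation — NE.
(Premium, Ultra, Mid): Firm C can switch to Low (5 → 10). Not NE.
(Ultra, Premium, Low): Firm A can switch to Premium (10 → 11). Not NE.
(Ultra, Premium, Mid): Firm B can switch to Ultra (5 → 9). Not NE.
(Ultra, Ultra, Low): Firm A can switch to Premium (1 → 3). Not NE.
(The remaining 1 profile has a profitable deviation by the same check.)

Pure NE: (Premium, Ultra, Low)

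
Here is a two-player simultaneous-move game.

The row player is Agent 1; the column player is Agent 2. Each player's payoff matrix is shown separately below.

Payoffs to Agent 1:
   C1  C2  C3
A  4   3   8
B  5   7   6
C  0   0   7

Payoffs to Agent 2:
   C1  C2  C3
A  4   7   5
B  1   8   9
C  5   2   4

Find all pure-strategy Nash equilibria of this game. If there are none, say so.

Agent 1 against C1: payoffs 4, 5, 0 → best response B.
Agent 1 against C2: payoffs 3, 7, 0 → best response B.
Agent 1 against C3: payoffs 8, 6, 7 → best response A.
Agent 2 against A: payoffs 4, 7, 5 → best response C2.
Agent 2 against B: payoffs 1, 8, 9 → best response C3.
Agent 2 against C: payoffs 5, 2, 4 → best response C1.
No profile is a mutual best response for all players.

none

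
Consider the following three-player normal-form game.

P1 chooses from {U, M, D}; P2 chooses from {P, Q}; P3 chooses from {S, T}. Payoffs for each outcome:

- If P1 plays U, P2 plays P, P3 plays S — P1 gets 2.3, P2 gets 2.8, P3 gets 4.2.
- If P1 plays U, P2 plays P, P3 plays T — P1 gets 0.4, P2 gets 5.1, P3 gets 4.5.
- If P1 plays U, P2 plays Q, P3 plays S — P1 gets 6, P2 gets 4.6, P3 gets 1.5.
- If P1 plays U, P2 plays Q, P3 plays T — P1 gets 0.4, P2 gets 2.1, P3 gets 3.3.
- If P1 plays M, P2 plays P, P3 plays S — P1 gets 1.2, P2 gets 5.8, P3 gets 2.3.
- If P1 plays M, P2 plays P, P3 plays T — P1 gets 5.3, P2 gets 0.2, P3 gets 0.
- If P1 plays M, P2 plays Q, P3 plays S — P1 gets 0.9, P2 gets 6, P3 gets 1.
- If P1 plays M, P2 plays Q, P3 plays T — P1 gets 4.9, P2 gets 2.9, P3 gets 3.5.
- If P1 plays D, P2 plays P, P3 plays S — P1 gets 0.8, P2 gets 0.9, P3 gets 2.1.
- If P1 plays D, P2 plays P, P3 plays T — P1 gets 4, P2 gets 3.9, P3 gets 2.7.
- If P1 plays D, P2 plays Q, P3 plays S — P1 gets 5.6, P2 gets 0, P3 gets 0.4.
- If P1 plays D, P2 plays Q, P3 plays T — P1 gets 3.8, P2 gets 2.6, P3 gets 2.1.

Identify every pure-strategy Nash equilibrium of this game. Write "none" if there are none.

(U, P, S): P2 can switch to Q (2.8 → 4.6). Not NE.
(U, P, T): P1 can switch to M (0.4 → 5.3). Not NE.
(U, Q, S): P3 can switch to T (1.5 → 3.3). Not NE.
(U, Q, T): P1 can switch to M (0.4 → 4.9). Not NE.
(M, P, S): P1 can switch to U (1.2 → 2.3). Not NE.
(M, P, T): P2 can switch to Q (0.2 → 2.9). Not NE.
(M, Q, S): P1 can switch to U (0.9 → 6). Not NE.
(M, Q, T): P1 gets 4.9, best alternative 3.8; P2 gets 2.9, best alternative 0.2; P3 gets 3.5, best alternative 1. No profitable deviation — NE.
(D, P, S): P1 can switch to U (0.8 → 2.3). Not NE.
(The remaining 3 profiles each have a profitable deviation by the same check.)

The unique pure-strategy Nash equilibrium is (M, Q, T).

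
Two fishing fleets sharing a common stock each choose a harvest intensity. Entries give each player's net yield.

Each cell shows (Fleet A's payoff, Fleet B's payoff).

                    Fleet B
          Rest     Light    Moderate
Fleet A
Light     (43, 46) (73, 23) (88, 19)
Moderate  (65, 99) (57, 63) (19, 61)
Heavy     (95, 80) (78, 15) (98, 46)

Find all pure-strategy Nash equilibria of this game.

(Heavy, Rest)

(Light, Rest): Fleet A can switch to Moderate (43 → 65). Not NE.
(Light, Light): Fleet A can switch to Heavy (73 → 78). Not NE.
(Light, Moderate): Fleet A can switch to Heavy (88 → 98). Not NE.
(Moderate, Rest): Fleet A can switch to Heavy (65 → 95). Not NE.
(Moderate, Light): Fleet A can switch to Light (57 → 73). Not NE.
(Moderate, Moderate): Fleet A can switch to Light (19 → 88). Not NE.
(Heavy, Rest): Fleet A gets 95, best alternative 65; Fleet B gets 80, best alternative 46. No profitable deviation — NE.
(Heavy, Light): Fleet B can switch to Rest (15 → 80). Not NE.
(Heavy, Moderate): Fleet B can switch to Rest (46 → 80). Not NE.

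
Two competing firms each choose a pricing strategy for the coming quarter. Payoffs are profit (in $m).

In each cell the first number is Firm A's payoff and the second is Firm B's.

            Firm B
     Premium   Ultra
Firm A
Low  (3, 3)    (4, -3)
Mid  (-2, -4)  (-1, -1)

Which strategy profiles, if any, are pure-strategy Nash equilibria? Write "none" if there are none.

Firm A against Premium: payoffs 3, -2 → best response Low.
Firm A against Ultra: payoffs 4, -1 → best response Low.
Firm B against Low: payoffs 3, -3 → best response Premium.
Firm B against Mid: payoffs -4, -1 → best response Ultra.
Mutual best responses: (Low, Premium).

The unique pure-strategy Nash equilibrium is (Low, Premium).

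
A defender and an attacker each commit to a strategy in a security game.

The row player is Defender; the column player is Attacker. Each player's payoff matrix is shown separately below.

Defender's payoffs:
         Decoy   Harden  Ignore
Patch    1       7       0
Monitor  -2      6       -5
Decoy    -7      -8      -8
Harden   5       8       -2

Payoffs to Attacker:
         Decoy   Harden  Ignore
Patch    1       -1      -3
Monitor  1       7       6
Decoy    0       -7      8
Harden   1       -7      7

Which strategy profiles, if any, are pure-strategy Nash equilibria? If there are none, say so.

There is no pure-strategy Nash equilibrium.

For each strategy profile, look for a profitable unilateral deviation.
(Patch, Decoy): Defender can switch to Harden (1 → 5). Not NE.
(Patch, Harden): Defender can switch to Harden (7 → 8). Not NE.
(Patch, Ignore): Attacker can switch to Decoy (-3 → 1). Not NE.
(Monitor, Decoy): Defender can switch to Patch (-2 → 1). Not NE.
(Monitor, Harden): Defender can switch to Patch (6 → 7). Not NE.
(Monitor, Ignore): Defender can switch to Patch (-5 → 0). Not NE.
(Decoy, Decoy): Defender can switch to Patch (-7 → 1). Not NE.
(Decoy, Harden): Defender can switch to Patch (-8 → 7). Not NE.
(Decoy, Ignore): Defender can switch to Patch (-8 → 0). Not NE.
(Harden, Decoy): Attacker can switch to Ignore (1 → 7). Not NE.
(The remaining 2 profiles each have a profitable deviation by the same check.)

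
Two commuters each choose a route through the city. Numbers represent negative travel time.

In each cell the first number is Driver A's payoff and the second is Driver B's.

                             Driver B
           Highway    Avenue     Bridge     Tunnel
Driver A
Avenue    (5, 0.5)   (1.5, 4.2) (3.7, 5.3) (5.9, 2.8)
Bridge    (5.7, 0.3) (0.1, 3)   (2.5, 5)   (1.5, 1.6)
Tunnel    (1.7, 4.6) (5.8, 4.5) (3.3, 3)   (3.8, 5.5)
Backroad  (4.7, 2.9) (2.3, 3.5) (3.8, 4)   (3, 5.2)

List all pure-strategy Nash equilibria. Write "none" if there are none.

No pure-strategy Nash equilibrium.

Mark each player's best response to every combination of opponents' strategies; a profile where every player is best-responding is a pure Nash equilibrium.
Driver A against Highway: payoffs 5, 5.7, 1.7, 4.7 → best response Bridge.
Driver A against Avenue: payoffs 1.5, 0.1, 5.8, 2.3 → best response Tunnel.
Driver A against Bridge: payoffs 3.7, 2.5, 3.3, 3.8 → best response Backroad.
Driver A against Tunnel: payoffs 5.9, 1.5, 3.8, 3 → best response Avenue.
Driver B against Avenue: payoffs 0.5, 4.2, 5.3, 2.8 → best response Bridge.
Driver B against Bridge: payoffs 0.3, 3, 5, 1.6 → best response Bridge.
Driver B against Tunnel: payoffs 4.6, 4.5, 3, 5.5 → best response Tunnel.
Driver B against Backroad: payoffs 2.9, 3.5, 4, 5.2 → best response Tunnel.
No profile is a mutual best response for all players.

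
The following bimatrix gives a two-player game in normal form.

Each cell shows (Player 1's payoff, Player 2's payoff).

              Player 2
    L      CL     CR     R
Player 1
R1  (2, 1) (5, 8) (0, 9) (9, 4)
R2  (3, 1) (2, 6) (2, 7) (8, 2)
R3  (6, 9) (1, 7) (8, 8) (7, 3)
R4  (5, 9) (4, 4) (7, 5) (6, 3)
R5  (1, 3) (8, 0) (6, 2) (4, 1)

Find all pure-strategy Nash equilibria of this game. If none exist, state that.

Mark each player's best response to every combination of opponents' strategies; a profile where every player is best-responding is a pure Nash equilibrium.
Player 1 against L: payoffs 2, 3, 6, 5, 1 → best response R3.
Player 1 against CL: payoffs 5, 2, 1, 4, 8 → best response R5.
Player 1 against CR: payoffs 0, 2, 8, 7, 6 → best response R3.
Player 1 against R: payoffs 9, 8, 7, 6, 4 → best response R1.
Player 2 against R1: payoffs 1, 8, 9, 4 → best response CR.
Player 2 against R2: payoffs 1, 6, 7, 2 → best response CR.
Player 2 against R3: payoffs 9, 7, 8, 3 → best response L.
Player 2 against R4: payoffs 9, 4, 5, 3 → best response L.
Player 2 against R5: payoffs 3, 0, 2, 1 → best response L.
Mutual best responses: (R3, L).

(R3, L)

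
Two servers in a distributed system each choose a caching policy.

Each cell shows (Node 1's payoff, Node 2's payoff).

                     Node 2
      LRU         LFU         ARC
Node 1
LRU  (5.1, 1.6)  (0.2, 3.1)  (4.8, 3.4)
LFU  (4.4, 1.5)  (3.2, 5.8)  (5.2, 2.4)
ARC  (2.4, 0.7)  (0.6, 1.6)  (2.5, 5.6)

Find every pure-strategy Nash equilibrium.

The unique pure-strategy Nash equilibrium is (LFU, LFU).

Node 1 against LRU: payoffs 5.1, 4.4, 2.4 → best response LRU.
Node 1 against LFU: payoffs 0.2, 3.2, 0.6 → best response LFU.
Node 1 against ARC: payoffs 4.8, 5.2, 2.5 → best response LFU.
Node 2 against LRU: payoffs 1.6, 3.1, 3.4 → best response ARC.
Node 2 against LFU: payoffs 1.5, 5.8, 2.4 → best response LFU.
Node 2 against ARC: payoffs 0.7, 1.6, 5.6 → best response ARC.
Mutual best responses: (LFU, LFU).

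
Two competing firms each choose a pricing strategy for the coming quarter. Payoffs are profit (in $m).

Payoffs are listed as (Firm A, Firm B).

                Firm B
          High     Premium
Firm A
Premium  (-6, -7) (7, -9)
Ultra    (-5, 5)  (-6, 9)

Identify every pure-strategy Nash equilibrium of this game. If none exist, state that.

There is no pure-strategy Nash equilibrium.

Firm A against High: payoffs -6, -5 → best response Ultra.
Firm A against Premium: payoffs 7, -6 → best response Premium.
Firm B against Premium: payoffs -7, -9 → best response High.
Firm B against Ultra: payoffs 5, 9 → best response Premium.
No profile is a mutual best response for all players.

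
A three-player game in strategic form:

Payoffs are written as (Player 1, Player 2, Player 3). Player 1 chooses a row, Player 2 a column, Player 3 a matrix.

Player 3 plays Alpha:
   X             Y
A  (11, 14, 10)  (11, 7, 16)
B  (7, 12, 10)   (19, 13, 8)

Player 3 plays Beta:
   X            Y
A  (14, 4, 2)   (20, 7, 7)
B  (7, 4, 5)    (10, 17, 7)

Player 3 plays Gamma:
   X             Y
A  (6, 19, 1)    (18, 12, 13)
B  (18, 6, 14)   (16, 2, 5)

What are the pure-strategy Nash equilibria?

The pure Nash equilibria are (A, X, Alpha) and (B, X, Gamma) and (B, Y, Alpha).

Mark each player's best response to every combination of opponents' strategies; a profile where every player is best-responding is a pure Nash equilibrium.
Player 1 against (X, Alpha): payoffs 11, 7 → best response A.
Player 1 against (X, Beta): payoffs 14, 7 → best response A.
Player 1 against (X, Gamma): payoffs 6, 18 → best response B.
Player 1 against (Y, Alpha): payoffs 11, 19 → best response B.
Player 1 against (Y, Beta): payoffs 20, 10 → best response A.
Player 1 against (Y, Gamma): payoffs 18, 16 → best response A.
Player 2 against (A, Alpha): payoffs 14, 7 → best response X.
Player 2 against (A, Beta): payoffs 4, 7 → best response Y.
Player 2 against (A, Gamma): payoffs 19, 12 → best response X.
Player 2 against (B, Alpha): payoffs 12, 13 → best response Y.
Player 2 against (B, Beta): payoffs 4, 17 → best response Y.
Player 2 against (B, Gamma): payoffs 6, 2 → best response X.
Player 3 against (A, X): payoffs 10, 2, 1 → best response Alpha.
Player 3 against (A, Y): payoffs 16, 7, 13 → best response Alpha.
Player 3 against (B, X): payoffs 10, 5, 14 → best response Gamma.
Player 3 against (B, Y): payoffs 8, 7, 5 → best response Alpha.
Mutual best responses: (A, X, Alpha); (B, X, Gamma); (B, Y, Alpha).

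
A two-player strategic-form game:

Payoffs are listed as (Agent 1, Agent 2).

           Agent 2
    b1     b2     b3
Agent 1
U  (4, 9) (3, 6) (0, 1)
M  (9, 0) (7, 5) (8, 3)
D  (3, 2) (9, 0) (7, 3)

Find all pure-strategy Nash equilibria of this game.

There is no pure-strategy Nash equilibrium.

Agent 1 against b1: payoffs 4, 9, 3 → best response M.
Agent 1 against b2: payoffs 3, 7, 9 → best response D.
Agent 1 against b3: payoffs 0, 8, 7 → best response M.
Agent 2 against U: payoffs 9, 6, 1 → best response b1.
Agent 2 against M: payoffs 0, 5, 3 → best response b2.
Agent 2 against D: payoffs 2, 0, 3 → best response b3.
No profile is a mutual best response for all players.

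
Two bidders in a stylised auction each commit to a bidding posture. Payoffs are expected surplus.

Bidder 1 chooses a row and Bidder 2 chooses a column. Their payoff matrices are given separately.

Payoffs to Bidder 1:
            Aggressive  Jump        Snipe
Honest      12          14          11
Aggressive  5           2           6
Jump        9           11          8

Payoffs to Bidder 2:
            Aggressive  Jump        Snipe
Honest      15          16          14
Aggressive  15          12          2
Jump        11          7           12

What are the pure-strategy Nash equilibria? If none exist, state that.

The unique pure-strategy Nash equilibrium is (Honest, Jump).

For each strategy profile, look for a profitable unilateral deviation.
(Honest, Aggressive): Bidder 2 can switch to Jump (15 → 16). Not NE.
(Honest, Jump): Bidder 1 gets 14, best alternative 11; Bidder 2 gets 16, best alternative 15. No profitable deviation — NE.
(Honest, Snipe): Bidder 2 can switch to Aggressive (14 → 15). Not NE.
(Aggressive, Aggressive): Bidder 1 can switch to Honest (5 → 12). Not NE.
(Aggressive, Jump): Bidder 1 can switch to Honest (2 → 14). Not NE.
(Aggressive, Snipe): Bidder 1 can switch to Honest (6 → 11). Not NE.
(Jump, Aggressive): Bidder 1 can switch to Honest (9 → 12). Not NE.
(Jump, Jump): Bidder 1 can switch to Honest (11 → 14). Not NE.
(Jump, Snipe): Bidder 1 can switch to Honest (8 → 11). Not NE.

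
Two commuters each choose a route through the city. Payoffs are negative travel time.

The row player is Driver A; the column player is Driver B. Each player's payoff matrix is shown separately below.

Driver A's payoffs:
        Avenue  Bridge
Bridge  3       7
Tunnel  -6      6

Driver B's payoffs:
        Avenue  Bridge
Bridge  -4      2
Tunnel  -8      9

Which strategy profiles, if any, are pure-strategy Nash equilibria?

Pure NE: (Bridge, Bridge)

For each player, find the best response to each opponent profile; mutual best responses are the pure NE.
Driver A against Avenue: payoffs 3, -6 → best response Bridge.
Driver A against Bridge: payoffs 7, 6 → best response Bridge.
Driver B against Bridge: payoffs -4, 2 → best response Bridge.
Driver B against Tunnel: payoffs -8, 9 → best response Bridge.
Mutual best responses: (Bridge, Bridge).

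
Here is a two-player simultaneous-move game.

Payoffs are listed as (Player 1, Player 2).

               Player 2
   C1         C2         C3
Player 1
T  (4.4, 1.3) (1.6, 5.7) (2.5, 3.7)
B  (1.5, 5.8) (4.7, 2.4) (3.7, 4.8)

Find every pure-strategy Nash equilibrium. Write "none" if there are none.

(T, C1): Player 2 can switch to C2 (1.3 → 5.7). Not NE.
(T, C2): Player 1 can switch to B (1.6 → 4.7). Not NE.
(T, C3): Player 1 can switch to B (2.5 → 3.7). Not NE.
(B, C1): Player 1 can switch to T (1.5 → 4.4). Not NE.
(B, C2): Player 2 can switch to C1 (2.4 → 5.8). Not NE.
(B, C3): Player 2 can switch to C1 (4.8 → 5.8). Not NE.

none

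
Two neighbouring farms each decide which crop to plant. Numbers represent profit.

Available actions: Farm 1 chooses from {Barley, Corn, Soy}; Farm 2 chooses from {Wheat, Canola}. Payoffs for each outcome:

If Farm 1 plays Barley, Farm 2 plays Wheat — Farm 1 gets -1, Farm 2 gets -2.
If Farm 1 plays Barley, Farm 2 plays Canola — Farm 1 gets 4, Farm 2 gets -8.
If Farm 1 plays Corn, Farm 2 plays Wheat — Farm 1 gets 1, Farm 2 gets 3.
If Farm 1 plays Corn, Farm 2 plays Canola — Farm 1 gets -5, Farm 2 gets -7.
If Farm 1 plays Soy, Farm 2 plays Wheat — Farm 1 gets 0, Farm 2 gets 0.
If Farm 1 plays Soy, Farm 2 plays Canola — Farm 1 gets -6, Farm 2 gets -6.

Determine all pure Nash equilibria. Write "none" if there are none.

Pure NE: (Corn, Wheat)

Farm 1 against Wheat: payoffs -1, 1, 0 → best response Corn.
Farm 1 against Canola: payoffs 4, -5, -6 → best response Barley.
Farm 2 against Barley: payoffs -2, -8 → best response Wheat.
Farm 2 against Corn: payoffs 3, -7 → best response Wheat.
Farm 2 against Soy: payoffs 0, -6 → best response Wheat.
Mutual best responses: (Corn, Wheat).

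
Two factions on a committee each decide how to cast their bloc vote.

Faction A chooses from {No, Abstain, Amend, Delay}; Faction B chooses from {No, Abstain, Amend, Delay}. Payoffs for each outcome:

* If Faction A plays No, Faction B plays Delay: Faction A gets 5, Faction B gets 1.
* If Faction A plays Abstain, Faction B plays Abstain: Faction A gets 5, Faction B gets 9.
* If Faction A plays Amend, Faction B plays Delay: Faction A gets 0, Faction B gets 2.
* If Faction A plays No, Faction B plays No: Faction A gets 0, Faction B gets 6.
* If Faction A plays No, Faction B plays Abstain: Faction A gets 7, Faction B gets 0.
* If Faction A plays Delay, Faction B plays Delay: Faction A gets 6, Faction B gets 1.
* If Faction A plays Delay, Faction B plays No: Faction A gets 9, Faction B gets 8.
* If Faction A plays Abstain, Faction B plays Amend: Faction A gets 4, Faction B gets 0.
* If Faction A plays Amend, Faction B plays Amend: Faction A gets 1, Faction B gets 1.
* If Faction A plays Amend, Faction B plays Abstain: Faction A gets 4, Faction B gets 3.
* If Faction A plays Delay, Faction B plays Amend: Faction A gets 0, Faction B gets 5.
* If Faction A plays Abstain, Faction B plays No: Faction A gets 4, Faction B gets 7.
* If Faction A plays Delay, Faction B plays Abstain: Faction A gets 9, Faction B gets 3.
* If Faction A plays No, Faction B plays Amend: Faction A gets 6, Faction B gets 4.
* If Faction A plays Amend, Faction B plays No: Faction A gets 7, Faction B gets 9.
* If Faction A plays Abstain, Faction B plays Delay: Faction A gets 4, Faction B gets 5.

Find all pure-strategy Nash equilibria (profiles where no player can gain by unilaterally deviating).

Pure NE: (Delay, No)

(No, No): Faction A can switch to Abstain (0 → 4). Not NE.
(No, Abstain): Faction A can switch to Delay (7 → 9). Not NE.
(No, Amend): Faction B can switch to No (4 → 6). Not NE.
(No, Delay): Faction A can switch to Delay (5 → 6). Not NE.
(Abstain, No): Faction A can switch to Amend (4 → 7). Not NE.
(Abstain, Abstain): Faction A can switch to No (5 → 7). Not NE.
(Abstain, Amend): Faction A can switch to No (4 → 6). Not NE.
(Abstain, Delay): Faction A can switch to No (4 → 5). Not NE.
(Amend, No): Faction A can switch to Delay (7 → 9). Not NE.
(Amend, Abstain): Faction A can switch to No (4 → 7). Not NE.
(Amend, Amend): Faction A can switch to No (1 → 6). Not NE.
(Amend, Delay): Faction A can switch to No (0 → 5). Not NE.
(Delay, No): Faction A gets 9, best alternative 7; Faction B gets 8, best alternative 5. No profitable deviation — NE.
(The remaining 3 profiles each have a profitable deviation by the same check.)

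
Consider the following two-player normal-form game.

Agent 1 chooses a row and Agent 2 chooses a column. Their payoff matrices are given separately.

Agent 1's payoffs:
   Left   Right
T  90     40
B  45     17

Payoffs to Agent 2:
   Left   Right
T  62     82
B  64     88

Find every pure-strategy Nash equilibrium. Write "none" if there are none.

For each player, find the best response to each opponent profile; mutual best responses are the pure NE.
Agent 1 against Left: payoffs 90, 45 → best response T.
Agent 1 against Right: payoffs 40, 17 → best response T.
Agent 2 against T: payoffs 62, 82 → best response Right.
Agent 2 against B: payoffs 64, 88 → best response Right.
Mutual best responses: (T, Right).

Pure NE: (T, Right)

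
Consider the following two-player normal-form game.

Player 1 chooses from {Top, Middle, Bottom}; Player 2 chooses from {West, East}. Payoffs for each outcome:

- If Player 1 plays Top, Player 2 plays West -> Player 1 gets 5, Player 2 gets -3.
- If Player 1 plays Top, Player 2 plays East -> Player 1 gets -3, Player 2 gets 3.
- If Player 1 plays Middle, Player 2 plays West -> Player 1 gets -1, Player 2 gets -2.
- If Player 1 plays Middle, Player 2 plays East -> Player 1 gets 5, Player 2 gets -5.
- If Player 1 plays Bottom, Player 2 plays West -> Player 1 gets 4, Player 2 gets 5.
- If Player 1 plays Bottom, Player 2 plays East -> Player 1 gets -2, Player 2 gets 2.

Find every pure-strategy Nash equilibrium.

This game has no pure Nash equilibrium.

For each strategy profile, look for a profitable unilateral deviation.
(Top, West): Player 2 can switch to East (-3 → 3). Not NE.
(Top, East): Player 1 can switch to Middle (-3 → 5). Not NE.
(Middle, West): Player 1 can switch to Top (-1 → 5). Not NE.
(Middle, East): Player 2 can switch to West (-5 → -2). Not NE.
(Bottom, West): Player 1 can switch to Top (4 → 5). Not NE.
(Bottom, East): Player 1 can switch to Middle (-2 → 5). Not NE.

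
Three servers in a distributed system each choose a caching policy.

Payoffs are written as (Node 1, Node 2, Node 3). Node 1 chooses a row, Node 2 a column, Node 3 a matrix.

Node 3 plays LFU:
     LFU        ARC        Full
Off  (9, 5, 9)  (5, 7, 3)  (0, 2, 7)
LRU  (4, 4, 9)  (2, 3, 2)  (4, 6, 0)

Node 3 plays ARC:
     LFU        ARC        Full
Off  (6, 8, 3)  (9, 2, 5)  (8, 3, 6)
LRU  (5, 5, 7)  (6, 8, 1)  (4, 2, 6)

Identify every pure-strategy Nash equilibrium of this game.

Check each profile: it is a Nash equilibrium iff no player can strictly gain by switching unilaterally.
(Off, LFU, LFU): Node 2 can switch to ARC (5 → 7). Not NE.
(Off, LFU, ARC): Node 3 can switch to LFU (3 → 9). Not NE.
(Off, ARC, LFU): Node 3 can switch to ARC (3 → 5). Not NE.
(Off, ARC, ARC): Node 2 can switch to LFU (2 → 8). Not NE.
(Off, Full, LFU): Node 1 can switch to LRU (0 → 4). Not NE.
(Off, Full, ARC): Node 2 can switch to LFU (3 → 8). Not NE.
(LRU, LFU, LFU): Node 1 can switch to Off (4 → 9). Not NE.
(LRU, LFU, ARC): Node 1 can switch to Off (5 → 6). Not NE.
(LRU, ARC, LFU): Node 1 can switch to Off (2 → 5). Not NE.
(LRU, ARC, ARC): Node 1 can switch to Off (6 → 9). Not NE.
(LRU, Full, LFU): Node 3 can switch to ARC (0 → 6). Not NE.
(LRU, Full, ARC): Node 1 can switch to Off (4 → 8). Not NE.

No pure-strategy Nash equilibrium.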